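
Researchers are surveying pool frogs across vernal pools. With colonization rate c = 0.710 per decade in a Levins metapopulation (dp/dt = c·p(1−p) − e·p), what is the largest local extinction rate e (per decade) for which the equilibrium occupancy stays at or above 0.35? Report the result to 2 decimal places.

1 − e/c ≥ 0.35 ⇒ e ≤ c(1 − 0.35) = 0.710 × 0.6500.
e_max = 0.4615.

0.46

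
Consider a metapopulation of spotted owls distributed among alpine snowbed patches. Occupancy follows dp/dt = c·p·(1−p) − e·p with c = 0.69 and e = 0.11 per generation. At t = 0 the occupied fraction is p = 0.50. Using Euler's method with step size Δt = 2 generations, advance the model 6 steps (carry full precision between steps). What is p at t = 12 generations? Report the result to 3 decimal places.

0.841

Update rule: p ← p + [c·p·(1−p) − e·p]·Δt with Δt = 2.
  1  |  dp/dt·Δt = +0.235000  |  p_1 = 0.735000
  2  |  dp/dt·Δt = +0.107090  |  p_2 = 0.842089
  3  |  dp/dt·Δt = -0.001755  |  p_3 = 0.840335
  4  |  dp/dt·Δt = +0.000284  |  p_4 = 0.840619
  5  |  dp/dt·Δt = -0.000045  |  p_5 = 0.840573
  6  |  dp/dt·Δt = +0.000007  |  p_6 = 0.840581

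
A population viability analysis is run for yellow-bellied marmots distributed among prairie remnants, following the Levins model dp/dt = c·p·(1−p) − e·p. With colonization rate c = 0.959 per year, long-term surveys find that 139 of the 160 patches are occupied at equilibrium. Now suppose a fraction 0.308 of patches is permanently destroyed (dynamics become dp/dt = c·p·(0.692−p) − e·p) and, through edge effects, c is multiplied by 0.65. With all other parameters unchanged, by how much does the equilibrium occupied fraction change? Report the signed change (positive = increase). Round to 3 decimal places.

-0.379

Observed p* = 139/160 = 0.86875.
Balance c(1−p*) = e gives e = 0.959×(1 − 0.86875) = 0.12587.
New p* = 0.692 − e/c = 0.692 − 0.12587/0.62335 = 0.49007.
Δp* = 0.49007 − 0.86875 = -0.37868.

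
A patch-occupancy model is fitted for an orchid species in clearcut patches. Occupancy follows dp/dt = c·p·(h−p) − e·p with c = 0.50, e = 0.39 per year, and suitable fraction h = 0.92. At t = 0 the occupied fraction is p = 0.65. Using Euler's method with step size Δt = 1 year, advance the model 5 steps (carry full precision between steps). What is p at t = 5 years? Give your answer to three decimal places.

0.285

Update rule: p ← p + [c·p·(h−p) − e·p]·Δt with Δt = 1.
p: 0.65000 → 0.48425  (Δp = -0.16575)
p: 0.48425 → 0.40090  (Δp = -0.08335)
p: 0.40090 → 0.34860  (Δp = -0.05230)
p: 0.34860 → 0.31224  (Δp = -0.03636)
p: 0.31224 → 0.28535  (Δp = -0.02689)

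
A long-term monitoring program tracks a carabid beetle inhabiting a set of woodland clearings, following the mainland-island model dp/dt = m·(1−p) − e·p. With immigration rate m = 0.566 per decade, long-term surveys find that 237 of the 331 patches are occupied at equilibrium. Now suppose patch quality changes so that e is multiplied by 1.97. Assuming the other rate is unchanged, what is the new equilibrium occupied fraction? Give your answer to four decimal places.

Observed p* = 237/331 = 0.71601.
Balance m(1−p*) = e·p* gives e = m(1−p*)/p* = 0.566×0.28399/0.71601 = 0.22449.
New p* = m/(m+e) = 0.56600/(0.56600+0.44225) = 0.56137.

0.5614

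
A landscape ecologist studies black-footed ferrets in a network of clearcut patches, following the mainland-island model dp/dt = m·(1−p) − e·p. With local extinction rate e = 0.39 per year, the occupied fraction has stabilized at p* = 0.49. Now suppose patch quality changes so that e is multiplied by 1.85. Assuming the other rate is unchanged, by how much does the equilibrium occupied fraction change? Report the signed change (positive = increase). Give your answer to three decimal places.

-0.148

Balance m(1−p*) = e·p* gives m = e·p*/(1−p*) = 0.39×0.49000/0.51000 = 0.37471.
New p* = m/(m+e) = 0.37471/(0.37471+0.72150) = 0.34182.
Δp* = 0.34182 − 0.49000 = -0.14818.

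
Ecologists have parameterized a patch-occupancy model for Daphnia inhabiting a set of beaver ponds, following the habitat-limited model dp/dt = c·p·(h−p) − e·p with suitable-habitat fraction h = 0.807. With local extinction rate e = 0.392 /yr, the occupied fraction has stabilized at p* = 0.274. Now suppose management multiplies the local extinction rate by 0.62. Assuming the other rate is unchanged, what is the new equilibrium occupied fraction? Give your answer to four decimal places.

0.4765

Balance c(h−p*) = e gives c = e/(0.807 − 0.27400) = 0.392/0.53300 = 0.73546.
New p* = 0.807 − e/c = 0.807 − 0.24304/0.73546 = 0.47654.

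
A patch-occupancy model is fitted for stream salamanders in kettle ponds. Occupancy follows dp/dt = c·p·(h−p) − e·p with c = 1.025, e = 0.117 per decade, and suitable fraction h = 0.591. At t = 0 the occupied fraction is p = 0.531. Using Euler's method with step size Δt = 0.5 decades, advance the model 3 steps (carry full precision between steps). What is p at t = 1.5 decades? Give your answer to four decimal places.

Update rule: p ← p + [c·p·(h−p) − e·p]·Δt with Δt = 0.5.
step 1: Δp = -0.01474, p = 0.51626
step 2: Δp = -0.01043, p = 0.50584
step 3: Δp = -0.00751, p = 0.49832

0.4983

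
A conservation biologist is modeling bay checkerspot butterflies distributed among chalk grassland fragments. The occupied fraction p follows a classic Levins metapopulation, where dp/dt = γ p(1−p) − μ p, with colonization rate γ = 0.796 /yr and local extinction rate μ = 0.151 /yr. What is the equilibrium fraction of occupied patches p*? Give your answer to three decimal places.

0.810

Setting dp/dt = 0 and dividing through by p* gives γ·(1−p*) = μ.
So p* = 1 − μ/γ = 1 − 0.151/0.796 = 1 − 0.1897 = 0.8103.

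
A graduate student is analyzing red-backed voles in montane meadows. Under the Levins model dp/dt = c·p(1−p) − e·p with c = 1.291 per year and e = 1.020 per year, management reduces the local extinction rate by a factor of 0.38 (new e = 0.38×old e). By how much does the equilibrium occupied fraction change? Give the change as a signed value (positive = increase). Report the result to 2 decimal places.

Before: p* = 1 − 1.020/1.291 = 0.2099.
After the change, c = 1.291, e = 0.3876, so p* = 1 − 0.3876/1.291 = 0.6998.
Δp* = 0.6998 − 0.2099 = +0.4899.

0.49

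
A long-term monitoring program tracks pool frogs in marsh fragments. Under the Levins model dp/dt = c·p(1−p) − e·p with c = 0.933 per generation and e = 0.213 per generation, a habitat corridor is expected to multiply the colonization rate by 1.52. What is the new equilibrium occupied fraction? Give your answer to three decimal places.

Before: p* = 1 − 0.213/0.933 = 0.7717.
After the change, c = 1.41816, e = 0.213, so p* = 1 − 0.213/1.41816 = 0.8498.

0.850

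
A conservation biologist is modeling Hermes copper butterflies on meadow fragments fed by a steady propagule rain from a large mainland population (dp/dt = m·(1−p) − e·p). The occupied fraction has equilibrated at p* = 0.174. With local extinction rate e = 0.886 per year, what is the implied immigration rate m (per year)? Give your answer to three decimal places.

At equilibrium m(1−p*) = e·p*, so m = e·p*/(1−p*).
m = 0.886 × 0.174 / 0.8260 = 0.1542/0.8260 = 0.1866.

0.187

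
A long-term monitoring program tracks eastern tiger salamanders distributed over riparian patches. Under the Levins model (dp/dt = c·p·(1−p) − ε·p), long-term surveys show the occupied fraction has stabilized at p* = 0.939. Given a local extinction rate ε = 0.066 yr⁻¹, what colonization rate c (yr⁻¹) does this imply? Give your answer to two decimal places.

1.08

At equilibrium c(1−p*) = ε, so c = ε/(1−p*).
c = 0.066/(1 − 0.939) = 0.066/0.0610 = 1.0820.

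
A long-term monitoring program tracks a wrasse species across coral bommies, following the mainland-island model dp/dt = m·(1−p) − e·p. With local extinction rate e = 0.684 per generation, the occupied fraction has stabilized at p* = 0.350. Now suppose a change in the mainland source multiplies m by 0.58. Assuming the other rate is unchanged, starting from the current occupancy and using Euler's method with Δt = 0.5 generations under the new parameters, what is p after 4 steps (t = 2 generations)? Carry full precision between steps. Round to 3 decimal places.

Balance m(1−p*) = e·p* gives m = e·p*/(1−p*) = 0.684×0.35000/0.65000 = 0.36831.
Starting from p₀ = 0.35000; update p ← p + (dp/dt)·Δt with the new parameters.
t = 0.5: p = 0.35000 + (-0.05027) = 0.29973
t = 1: p = 0.29973 + (-0.02771) = 0.27202
t = 1.5: p = 0.27202 + (-0.01527) = 0.25674
t = 2: p = 0.25674 + (-0.00842) = 0.24832

0.248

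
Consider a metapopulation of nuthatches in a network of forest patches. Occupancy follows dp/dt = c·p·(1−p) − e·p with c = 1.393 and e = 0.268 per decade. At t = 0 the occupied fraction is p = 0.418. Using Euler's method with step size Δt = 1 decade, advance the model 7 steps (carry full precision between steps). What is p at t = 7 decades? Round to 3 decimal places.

0.808

Update rule: p ← p + [c·p·(1−p) − e·p]·Δt with Δt = 1.
p: 0.41800 → 0.64486  (Δp = +0.22686)
p: 0.64486 → 0.79106  (Δp = +0.14620)
p: 0.79106 → 0.80930  (Δp = +0.01824)
p: 0.80930 → 0.80739  (Δp = -0.00190)
p: 0.80739 → 0.80764  (Δp = +0.00024)
p: 0.80764 → 0.80761  (Δp = -0.00003)
p: 0.80761 → 0.80761  (Δp = +0.00000)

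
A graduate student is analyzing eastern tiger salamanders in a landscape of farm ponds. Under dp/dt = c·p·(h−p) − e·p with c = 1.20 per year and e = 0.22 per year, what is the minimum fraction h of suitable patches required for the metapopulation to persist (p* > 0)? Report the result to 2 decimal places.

0.18

p* = h − e/c is positive only when h > e/c.
h_min = e/c = 0.22/1.20 = 0.1833.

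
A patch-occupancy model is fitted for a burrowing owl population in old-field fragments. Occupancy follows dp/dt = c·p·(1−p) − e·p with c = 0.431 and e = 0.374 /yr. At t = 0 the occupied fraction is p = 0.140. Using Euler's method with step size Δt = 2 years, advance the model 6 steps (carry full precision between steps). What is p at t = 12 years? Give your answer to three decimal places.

Update rule: p ← p + [c·p·(1−p) − e·p]·Δt with Δt = 2.
p: 0.14000 → 0.13906  (Δp = -0.00094)
p: 0.13906 → 0.13825  (Δp = -0.00082)
p: 0.13825 → 0.13753  (Δp = -0.00071)
p: 0.13753 → 0.13691  (Δp = -0.00063)
p: 0.13691 → 0.13636  (Δp = -0.00055)
p: 0.13636 → 0.13587  (Δp = -0.00048)

0.136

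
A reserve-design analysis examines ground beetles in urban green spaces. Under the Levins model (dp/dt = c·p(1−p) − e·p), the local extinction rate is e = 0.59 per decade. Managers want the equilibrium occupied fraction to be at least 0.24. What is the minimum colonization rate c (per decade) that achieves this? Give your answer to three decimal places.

p* = 1 − e/c ≥ 0.24 requires e/c ≤ 0.7600, i.e. c ≥ e/0.7600.
c_min = 0.59/0.7600 = 0.7763.

0.776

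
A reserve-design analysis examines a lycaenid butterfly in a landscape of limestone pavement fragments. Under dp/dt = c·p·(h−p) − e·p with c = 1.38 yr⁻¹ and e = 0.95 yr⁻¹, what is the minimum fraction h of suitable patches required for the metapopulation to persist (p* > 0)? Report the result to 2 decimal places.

0.69

p* = h − e/c is positive only when h > e/c.
h_min = e/c = 0.95/1.38 = 0.6884.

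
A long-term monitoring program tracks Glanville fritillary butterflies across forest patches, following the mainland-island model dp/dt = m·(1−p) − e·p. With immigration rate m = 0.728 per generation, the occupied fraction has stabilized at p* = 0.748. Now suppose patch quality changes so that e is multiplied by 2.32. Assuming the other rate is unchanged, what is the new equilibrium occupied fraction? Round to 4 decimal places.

Balance m(1−p*) = e·p* gives e = m(1−p*)/p* = 0.728×0.25200/0.74800 = 0.24526.
New p* = m/(m+e) = 0.72800/(0.72800+0.56900) = 0.56130.

0.5613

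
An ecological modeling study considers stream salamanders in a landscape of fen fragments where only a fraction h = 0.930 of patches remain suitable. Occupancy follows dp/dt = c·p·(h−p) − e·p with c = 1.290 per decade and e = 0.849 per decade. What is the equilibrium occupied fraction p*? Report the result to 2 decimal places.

Setting dp/dt = 0 and dividing by p* gives c·(h−p*) = e.
So p* = h − e/c = 0.930 − 0.849/1.290 = 0.930 − 0.6581 = 0.2719.

0.27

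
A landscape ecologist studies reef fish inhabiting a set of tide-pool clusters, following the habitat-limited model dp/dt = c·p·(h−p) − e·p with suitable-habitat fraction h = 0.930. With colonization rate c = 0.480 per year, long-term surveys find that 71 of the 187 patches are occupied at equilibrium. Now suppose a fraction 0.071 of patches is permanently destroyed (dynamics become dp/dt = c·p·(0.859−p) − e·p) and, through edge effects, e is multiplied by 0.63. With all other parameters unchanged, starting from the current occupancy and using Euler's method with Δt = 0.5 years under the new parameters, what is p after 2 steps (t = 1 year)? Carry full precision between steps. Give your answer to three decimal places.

Observed p* = 71/187 = 0.37968.
Balance c(h−p*) = e gives e = 0.480×(0.93 − 0.37968) = 0.26415.
Starting from p₀ = 0.37968; update p ← p + (dp/dt)·Δt with the new parameters.
step 1: Δp = +0.01208, p = 0.39176
step 2: Δp = +0.01133, p = 0.40310

0.403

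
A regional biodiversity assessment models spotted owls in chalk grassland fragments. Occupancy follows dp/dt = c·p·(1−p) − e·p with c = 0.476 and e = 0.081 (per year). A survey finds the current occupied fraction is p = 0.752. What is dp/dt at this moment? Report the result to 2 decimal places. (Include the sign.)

0.03

Colonization term: c·p·(1−p) = 0.476×0.752×0.2480 = 0.08877.
Extinction term: e·p = 0.06091.
dp/dt = 0.08877 − 0.06091 = 0.02786.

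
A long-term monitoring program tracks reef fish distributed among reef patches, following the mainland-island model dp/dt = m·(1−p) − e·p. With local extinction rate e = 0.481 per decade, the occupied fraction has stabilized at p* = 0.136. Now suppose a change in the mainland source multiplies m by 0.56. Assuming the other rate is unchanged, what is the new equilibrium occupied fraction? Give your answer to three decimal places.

0.081

Balance m(1−p*) = e·p* gives m = e·p*/(1−p*) = 0.481×0.13600/0.86400 = 0.07571.
New p* = m/(m+e) = 0.04240/(0.04240+0.48100) = 0.08101.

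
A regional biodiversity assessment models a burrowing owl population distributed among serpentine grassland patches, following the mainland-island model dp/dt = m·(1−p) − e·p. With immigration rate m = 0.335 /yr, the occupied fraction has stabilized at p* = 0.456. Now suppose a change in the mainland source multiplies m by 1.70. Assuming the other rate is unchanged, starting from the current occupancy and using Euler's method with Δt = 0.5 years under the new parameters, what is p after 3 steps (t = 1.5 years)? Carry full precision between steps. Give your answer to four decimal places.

Balance m(1−p*) = e·p* gives e = m(1−p*)/p* = 0.335×0.54400/0.45600 = 0.39965.
Starting from p₀ = 0.45600; update p ← p + (dp/dt)·Δt with the new parameters.
step 1: Δp = +0.06378, p = 0.51978
step 2: Δp = +0.03288, p = 0.55266
step 3: Δp = +0.01695, p = 0.56960

0.5696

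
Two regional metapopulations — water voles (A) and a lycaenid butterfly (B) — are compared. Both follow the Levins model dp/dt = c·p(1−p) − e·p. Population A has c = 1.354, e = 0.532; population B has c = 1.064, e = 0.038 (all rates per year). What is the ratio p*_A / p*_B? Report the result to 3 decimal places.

0.630

A: p*_A = 1 − 0.532/1.354 = 0.6071.
B: p*_B = 1 − 0.038/1.064 = 0.9643.
p*_A / p*_B = 0.6071/0.9643 = 0.6296.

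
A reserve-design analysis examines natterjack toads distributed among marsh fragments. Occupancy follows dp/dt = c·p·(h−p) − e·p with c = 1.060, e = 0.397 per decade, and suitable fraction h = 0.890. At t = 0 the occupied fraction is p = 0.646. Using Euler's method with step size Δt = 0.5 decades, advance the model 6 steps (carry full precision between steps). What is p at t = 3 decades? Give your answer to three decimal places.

0.530

Update rule: p ← p + [c·p·(h−p) − e·p]·Δt with Δt = 0.5.
step 1: Δp = -0.04469, p = 0.60131
step 2: Δp = -0.02736, p = 0.57395
step 3: Δp = -0.01779, p = 0.55616
step 4: Δp = -0.01199, p = 0.54417
step 5: Δp = -0.00828, p = 0.53589
step 6: Δp = -0.00580, p = 0.53009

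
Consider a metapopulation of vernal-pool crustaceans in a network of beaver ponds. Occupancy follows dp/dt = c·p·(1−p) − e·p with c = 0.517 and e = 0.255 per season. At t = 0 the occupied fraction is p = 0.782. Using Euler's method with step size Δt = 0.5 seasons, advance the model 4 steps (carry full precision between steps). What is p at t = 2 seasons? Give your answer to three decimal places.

Update rule: p ← p + [c·p·(1−p) − e·p]·Δt with Δt = 0.5.
  1  |  dp/dt·Δt = -0.055637  |  p_1 = 0.726363
  2  |  dp/dt·Δt = -0.041232  |  p_2 = 0.685131
  3  |  dp/dt·Δt = -0.031589  |  p_3 = 0.653542
  4  |  dp/dt·Δt = -0.024796  |  p_4 = 0.628746

0.629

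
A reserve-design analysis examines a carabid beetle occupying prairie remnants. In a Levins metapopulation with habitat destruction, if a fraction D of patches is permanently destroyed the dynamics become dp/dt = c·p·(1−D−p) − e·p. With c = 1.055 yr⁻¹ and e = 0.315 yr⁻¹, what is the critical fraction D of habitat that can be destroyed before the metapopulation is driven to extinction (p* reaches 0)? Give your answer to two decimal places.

The nontrivial equilibrium is p* = (1−D) − e/c; extinction occurs when this hits zero.
So D_crit = 1 − e/c = 1 − 0.315/1.055 = 1 − 0.2986 = 0.7014.
Note this equals the original equilibrium occupancy — the Levins extinction-debt result.

0.70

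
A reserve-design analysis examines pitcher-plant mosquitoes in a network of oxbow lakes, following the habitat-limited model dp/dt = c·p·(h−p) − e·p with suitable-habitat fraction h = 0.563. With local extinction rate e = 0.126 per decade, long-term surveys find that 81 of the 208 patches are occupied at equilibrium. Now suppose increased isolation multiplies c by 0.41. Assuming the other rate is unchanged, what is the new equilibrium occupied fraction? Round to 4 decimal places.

0.1396

Observed p* = 81/208 = 0.38942.
Balance c(h−p*) = e gives c = e/(0.563 − 0.38942) = 0.126/0.17358 = 0.72589.
New p* = 0.563 − e/c = 0.563 − 0.12600/0.29761 = 0.13963.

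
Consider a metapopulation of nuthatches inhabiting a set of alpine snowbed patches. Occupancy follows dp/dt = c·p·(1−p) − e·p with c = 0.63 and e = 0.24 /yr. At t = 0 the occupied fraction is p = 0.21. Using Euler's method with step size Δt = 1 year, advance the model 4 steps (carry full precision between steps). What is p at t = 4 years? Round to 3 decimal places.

0.440

Update rule: p ← p + [c·p·(1−p) − e·p]·Δt with Δt = 1.
p: 0.21000 → 0.26412  (Δp = +0.05412)
p: 0.26412 → 0.32318  (Δp = +0.05906)
p: 0.32318 → 0.38341  (Δp = +0.06024)
p: 0.38341 → 0.44033  (Δp = +0.05692)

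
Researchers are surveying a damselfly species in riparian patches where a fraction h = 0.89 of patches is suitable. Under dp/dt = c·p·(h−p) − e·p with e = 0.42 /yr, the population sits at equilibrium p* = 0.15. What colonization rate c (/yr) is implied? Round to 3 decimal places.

At equilibrium c(h−p*) = e, so c = e/(h−p*).
c = 0.42/(0.89 − 0.15) = 0.42/0.7400 = 0.5676.

0.568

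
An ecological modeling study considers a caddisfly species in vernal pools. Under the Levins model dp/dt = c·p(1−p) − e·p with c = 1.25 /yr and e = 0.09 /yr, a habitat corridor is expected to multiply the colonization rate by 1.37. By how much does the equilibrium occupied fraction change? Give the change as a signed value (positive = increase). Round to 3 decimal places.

Before: p* = 1 − 0.09/1.25 = 0.9280.
After the change, c = 1.7125, e = 0.09, so p* = 1 − 0.09/1.7125 = 0.9474.
Δp* = 0.9474 − 0.9280 = +0.0194.

0.019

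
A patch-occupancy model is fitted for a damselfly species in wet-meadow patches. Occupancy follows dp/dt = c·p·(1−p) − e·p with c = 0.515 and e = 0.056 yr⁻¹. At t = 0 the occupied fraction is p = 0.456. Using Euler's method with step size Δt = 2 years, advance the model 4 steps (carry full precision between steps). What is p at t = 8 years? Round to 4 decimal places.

0.8902

Update rule: p ← p + [c·p·(1−p) − e·p]·Δt with Δt = 2.
t = 2: p = 0.45600 + (+0.20443) = 0.66043
t = 4: p = 0.66043 + (+0.15702) = 0.81745
t = 6: p = 0.81745 + (+0.06214) = 0.87960
t = 8: p = 0.87960 + (+0.01057) = 0.89017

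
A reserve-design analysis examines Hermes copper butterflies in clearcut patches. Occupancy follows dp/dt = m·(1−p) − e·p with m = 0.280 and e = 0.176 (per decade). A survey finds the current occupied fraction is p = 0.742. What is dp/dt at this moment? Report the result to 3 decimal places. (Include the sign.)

-0.058

Colonization term: m·(1−p) = 0.280×0.2580 = 0.07224.
Extinction term: e·p = 0.13059.
dp/dt = 0.07224 − 0.13059 = -0.05835.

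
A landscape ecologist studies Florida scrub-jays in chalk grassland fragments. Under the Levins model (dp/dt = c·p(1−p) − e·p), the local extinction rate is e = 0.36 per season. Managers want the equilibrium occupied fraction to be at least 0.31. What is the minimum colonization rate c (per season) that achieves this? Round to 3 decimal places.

0.522

p* = 1 − e/c ≥ 0.31 requires e/c ≤ 0.6900, i.e. c ≥ e/0.6900.
c_min = 0.36/0.6900 = 0.5217.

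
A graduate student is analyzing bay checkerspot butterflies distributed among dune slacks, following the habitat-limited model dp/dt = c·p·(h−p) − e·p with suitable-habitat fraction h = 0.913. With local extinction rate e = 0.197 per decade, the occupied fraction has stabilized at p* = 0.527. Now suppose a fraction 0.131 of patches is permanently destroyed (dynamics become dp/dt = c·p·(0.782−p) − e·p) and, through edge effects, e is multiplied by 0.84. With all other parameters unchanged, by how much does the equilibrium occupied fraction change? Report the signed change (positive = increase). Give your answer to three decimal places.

Balance c(h−p*) = e gives c = e/(0.913 − 0.52700) = 0.197/0.38600 = 0.51036.
New p* = 0.782 − e/c = 0.782 − 0.16548/0.51036 = 0.45776.
Δp* = 0.45776 − 0.52700 = -0.06924.

-0.069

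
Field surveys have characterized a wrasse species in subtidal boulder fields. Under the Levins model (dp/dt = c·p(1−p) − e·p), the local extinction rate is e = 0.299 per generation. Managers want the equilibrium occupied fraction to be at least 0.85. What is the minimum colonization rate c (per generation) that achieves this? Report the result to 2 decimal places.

1.99

p* = 1 − e/c ≥ 0.85 requires e/c ≤ 0.1500, i.e. c ≥ e/0.1500.
c_min = 0.299/0.1500 = 1.9933.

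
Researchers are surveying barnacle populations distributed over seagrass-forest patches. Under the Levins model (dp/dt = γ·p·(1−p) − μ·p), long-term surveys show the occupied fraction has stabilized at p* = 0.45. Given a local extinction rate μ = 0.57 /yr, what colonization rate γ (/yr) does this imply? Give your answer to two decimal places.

At equilibrium γ(1−p*) = μ, so γ = μ/(1−p*).
γ = 0.57/(1 − 0.45) = 0.57/0.5500 = 1.0364.

1.04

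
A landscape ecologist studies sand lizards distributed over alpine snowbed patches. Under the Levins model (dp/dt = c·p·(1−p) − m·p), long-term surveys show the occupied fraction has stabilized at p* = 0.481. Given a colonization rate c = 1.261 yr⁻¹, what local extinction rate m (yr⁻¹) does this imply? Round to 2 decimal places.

At equilibrium c(1−p*) = m.
m = 1.261 × (1 − 0.481) = 1.261 × 0.5190 = 0.6545.

0.65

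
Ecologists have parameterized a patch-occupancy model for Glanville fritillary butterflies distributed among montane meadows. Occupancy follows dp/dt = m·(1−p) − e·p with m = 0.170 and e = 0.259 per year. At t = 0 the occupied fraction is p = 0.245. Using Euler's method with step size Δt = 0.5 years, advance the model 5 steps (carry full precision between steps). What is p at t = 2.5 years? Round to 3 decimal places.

Update rule: p ← p + [m·(1−p) − e·p]·Δt with Δt = 0.5.
t = 0.5: p = 0.24500 + (+0.03245) = 0.27745
t = 1: p = 0.27745 + (+0.02549) = 0.30294
t = 1.5: p = 0.30294 + (+0.02002) = 0.32296
t = 2: p = 0.32296 + (+0.01573) = 0.33868
t = 2.5: p = 0.33868 + (+0.01235) = 0.35103

0.351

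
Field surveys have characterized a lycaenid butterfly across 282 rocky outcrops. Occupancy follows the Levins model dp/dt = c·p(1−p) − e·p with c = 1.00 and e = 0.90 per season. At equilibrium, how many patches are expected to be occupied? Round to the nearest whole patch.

p* = 1 − e/c = 1 − 0.90/1.00 = 0.1000.
Expected occupied patches = N × p* = 282 × 0.1000 = 28.20 ≈ 28.

28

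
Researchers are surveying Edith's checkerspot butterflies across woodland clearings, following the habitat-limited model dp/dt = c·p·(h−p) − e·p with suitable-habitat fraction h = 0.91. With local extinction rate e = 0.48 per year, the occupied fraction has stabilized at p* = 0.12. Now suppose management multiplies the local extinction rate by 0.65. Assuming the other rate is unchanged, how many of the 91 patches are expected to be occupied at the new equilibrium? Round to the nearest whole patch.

36

Balance c(h−p*) = e gives c = e/(0.91 − 0.12000) = 0.48/0.79000 = 0.60759.
New p* = 0.91 − e/c = 0.91 − 0.31200/0.60759 = 0.39650.
Expected occupied = 91 × 0.39650 = 36.08 ≈ 36.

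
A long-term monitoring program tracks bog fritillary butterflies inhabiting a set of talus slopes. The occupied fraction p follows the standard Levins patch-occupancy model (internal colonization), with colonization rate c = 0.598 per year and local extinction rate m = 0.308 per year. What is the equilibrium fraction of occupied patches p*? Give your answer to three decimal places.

Setting dp/dt = 0 and dividing through by p* gives c·(1−p*) = m.
So p* = 1 − m/c = 1 − 0.308/0.598 = 1 − 0.5151 = 0.4849.

0.485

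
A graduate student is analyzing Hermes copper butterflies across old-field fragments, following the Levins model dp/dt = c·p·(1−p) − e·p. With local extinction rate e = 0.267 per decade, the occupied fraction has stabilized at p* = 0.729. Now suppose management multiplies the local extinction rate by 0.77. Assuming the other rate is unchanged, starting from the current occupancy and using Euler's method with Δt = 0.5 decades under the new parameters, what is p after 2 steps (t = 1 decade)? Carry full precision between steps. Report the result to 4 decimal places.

Balance c(1−p*) = e gives c = e/(1 − 0.72900) = 0.267/0.27100 = 0.98524.
Starting from p₀ = 0.72900; update p ← p + (dp/dt)·Δt with the new parameters.
p: 0.72900 → 0.75138  (Δp = +0.02238)
p: 0.75138 → 0.76617  (Δp = +0.01479)

0.7662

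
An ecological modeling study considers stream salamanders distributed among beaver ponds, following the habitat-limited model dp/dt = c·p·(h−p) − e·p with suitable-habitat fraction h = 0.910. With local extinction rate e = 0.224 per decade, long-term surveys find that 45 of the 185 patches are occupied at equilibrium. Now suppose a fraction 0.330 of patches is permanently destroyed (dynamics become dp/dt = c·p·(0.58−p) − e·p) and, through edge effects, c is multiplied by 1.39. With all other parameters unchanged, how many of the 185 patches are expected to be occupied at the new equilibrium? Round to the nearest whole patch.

19

Observed p* = 45/185 = 0.24324.
Balance c(h−p*) = e gives c = e/(0.91 − 0.24324) = 0.224/0.66676 = 0.33595.
New p* = 0.58 − e/c = 0.58 − 0.22400/0.46697 = 0.10031.
Expected occupied = 185 × 0.10031 = 18.56 ≈ 19.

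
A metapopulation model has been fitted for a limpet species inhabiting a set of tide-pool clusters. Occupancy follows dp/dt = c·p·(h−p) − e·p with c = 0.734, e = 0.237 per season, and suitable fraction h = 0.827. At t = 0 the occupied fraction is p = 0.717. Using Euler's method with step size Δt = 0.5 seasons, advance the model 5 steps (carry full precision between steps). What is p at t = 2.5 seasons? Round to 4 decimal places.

0.5606

Update rule: p ← p + [c·p·(h−p) − e·p]·Δt with Δt = 0.5.
p: 0.71700 → 0.66098  (Δp = -0.05602)
p: 0.66098 → 0.62293  (Δp = -0.03805)
p: 0.62293 → 0.59576  (Δp = -0.02716)
p: 0.59576 → 0.57573  (Δp = -0.02004)
p: 0.57573 → 0.56059  (Δp = -0.01513)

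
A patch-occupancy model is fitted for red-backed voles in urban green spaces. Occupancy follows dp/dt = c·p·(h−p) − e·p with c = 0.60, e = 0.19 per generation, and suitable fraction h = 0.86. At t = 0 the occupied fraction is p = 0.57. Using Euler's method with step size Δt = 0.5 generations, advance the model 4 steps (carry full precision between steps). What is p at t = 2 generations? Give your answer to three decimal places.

Update rule: p ← p + [c·p·(h−p) − e·p]·Δt with Δt = 0.5.
  1  |  dp/dt·Δt = -0.004560  |  p_1 = 0.565440
  2  |  dp/dt·Δt = -0.003750  |  p_2 = 0.561690
  3  |  dp/dt·Δt = -0.003093  |  p_3 = 0.558597
  4  |  dp/dt·Δt = -0.002558  |  p_4 = 0.556039

0.556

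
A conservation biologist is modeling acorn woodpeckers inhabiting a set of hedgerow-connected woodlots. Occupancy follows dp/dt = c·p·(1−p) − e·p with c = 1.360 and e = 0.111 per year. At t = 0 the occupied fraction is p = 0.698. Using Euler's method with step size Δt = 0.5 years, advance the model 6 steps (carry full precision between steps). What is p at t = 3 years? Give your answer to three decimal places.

Update rule: p ← p + [c·p·(1−p) − e·p]·Δt with Δt = 0.5.
step 1: Δp = +0.10460, p = 0.80260
step 2: Δp = +0.06319, p = 0.86579
step 3: Δp = +0.03096, p = 0.89675
step 4: Δp = +0.01319, p = 0.90994
step 5: Δp = +0.00522, p = 0.91516
step 6: Δp = +0.00200, p = 0.91717

0.917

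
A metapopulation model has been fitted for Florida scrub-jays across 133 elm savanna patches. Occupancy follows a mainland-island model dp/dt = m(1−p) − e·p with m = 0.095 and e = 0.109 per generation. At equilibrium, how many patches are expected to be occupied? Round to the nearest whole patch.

p* = m/(m+e) = 0.095/0.2040 = 0.4657.
Expected occupied patches = N × p* = 133 × 0.4657 = 61.94 ≈ 62.

62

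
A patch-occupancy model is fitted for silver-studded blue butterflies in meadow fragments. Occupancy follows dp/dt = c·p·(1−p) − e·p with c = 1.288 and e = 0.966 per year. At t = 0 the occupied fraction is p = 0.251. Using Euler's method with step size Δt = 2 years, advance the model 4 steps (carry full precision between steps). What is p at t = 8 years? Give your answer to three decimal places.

Update rule: p ← p + [c·p·(1−p) − e·p]·Δt with Δt = 2.
t = 2: p = 0.25100 + (-0.00065) = 0.25035
t = 4: p = 0.25035 + (-0.00023) = 0.25013
t = 6: p = 0.25013 + (-0.00008) = 0.25004
t = 8: p = 0.25004 + (-0.00003) = 0.25002

0.250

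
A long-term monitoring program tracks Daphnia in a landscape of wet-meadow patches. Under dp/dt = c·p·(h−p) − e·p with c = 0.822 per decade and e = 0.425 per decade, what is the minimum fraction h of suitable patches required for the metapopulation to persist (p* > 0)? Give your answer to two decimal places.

0.52

p* = h − e/c is positive only when h > e/c.
h_min = e/c = 0.425/0.822 = 0.5170.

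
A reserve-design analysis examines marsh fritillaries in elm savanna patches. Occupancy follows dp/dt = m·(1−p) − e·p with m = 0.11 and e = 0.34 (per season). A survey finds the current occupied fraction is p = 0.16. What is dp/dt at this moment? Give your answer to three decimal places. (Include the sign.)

Colonization term: m·(1−p) = 0.11×0.8400 = 0.09240.
Extinction term: e·p = 0.05440.
dp/dt = 0.09240 − 0.05440 = 0.03800.

0.038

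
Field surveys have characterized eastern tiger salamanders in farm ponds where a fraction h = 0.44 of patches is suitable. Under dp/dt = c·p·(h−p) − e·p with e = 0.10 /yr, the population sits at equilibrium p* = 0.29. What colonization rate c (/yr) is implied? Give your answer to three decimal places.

0.667

At equilibrium c(h−p*) = e, so c = e/(h−p*).
c = 0.10/(0.44 − 0.29) = 0.10/0.1500 = 0.6667.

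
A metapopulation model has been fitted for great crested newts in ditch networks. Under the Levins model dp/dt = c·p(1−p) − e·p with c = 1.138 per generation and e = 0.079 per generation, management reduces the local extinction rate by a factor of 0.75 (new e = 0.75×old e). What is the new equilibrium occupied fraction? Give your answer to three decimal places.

Before: p* = 1 − 0.079/1.138 = 0.9306.
After the change, c = 1.138, e = 0.05925, so p* = 1 − 0.05925/1.138 = 0.9479.

0.948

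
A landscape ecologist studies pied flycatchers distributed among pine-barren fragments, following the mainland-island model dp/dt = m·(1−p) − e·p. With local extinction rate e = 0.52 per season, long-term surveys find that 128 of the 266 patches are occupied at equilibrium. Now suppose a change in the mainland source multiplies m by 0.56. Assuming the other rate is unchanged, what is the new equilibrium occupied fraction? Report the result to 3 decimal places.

0.342

Observed p* = 128/266 = 0.48120.
Balance m(1−p*) = e·p* gives m = e·p*/(1−p*) = 0.52×0.48120/0.51880 = 0.48231.
New p* = m/(m+e) = 0.27009/(0.27009+0.52000) = 0.34185.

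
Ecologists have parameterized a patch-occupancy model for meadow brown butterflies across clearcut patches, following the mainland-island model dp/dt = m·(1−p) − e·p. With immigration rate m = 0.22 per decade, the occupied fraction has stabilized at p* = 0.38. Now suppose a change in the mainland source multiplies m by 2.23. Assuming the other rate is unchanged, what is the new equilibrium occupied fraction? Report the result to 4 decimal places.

Balance m(1−p*) = e·p* gives e = m(1−p*)/p* = 0.22×0.62000/0.38000 = 0.35895.
New p* = m/(m+e) = 0.49060/(0.49060+0.35895) = 0.57748.

0.5775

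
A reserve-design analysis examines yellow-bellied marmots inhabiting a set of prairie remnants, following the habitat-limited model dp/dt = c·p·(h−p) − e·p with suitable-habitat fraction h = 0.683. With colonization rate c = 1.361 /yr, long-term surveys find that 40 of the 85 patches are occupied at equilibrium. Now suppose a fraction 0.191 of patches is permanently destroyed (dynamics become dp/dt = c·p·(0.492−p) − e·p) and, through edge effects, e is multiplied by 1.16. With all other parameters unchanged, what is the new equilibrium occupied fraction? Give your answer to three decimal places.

0.246

Observed p* = 40/85 = 0.47059.
Balance c(h−p*) = e gives e = 1.361×(0.683 − 0.47059) = 0.28909.
New p* = 0.492 − e/c = 0.492 − 0.33534/1.36100 = 0.24561.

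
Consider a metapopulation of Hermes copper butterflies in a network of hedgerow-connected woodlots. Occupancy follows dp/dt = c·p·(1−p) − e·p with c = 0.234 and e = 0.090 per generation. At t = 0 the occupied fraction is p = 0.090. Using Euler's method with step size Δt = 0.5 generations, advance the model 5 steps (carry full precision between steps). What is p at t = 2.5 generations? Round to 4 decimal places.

Update rule: p ← p + [c·p·(1−p) − e·p]·Δt with Δt = 0.5.
step 1: Δp = +0.00553, p = 0.09553
step 2: Δp = +0.00581, p = 0.10134
step 3: Δp = +0.00610, p = 0.10744
step 4: Δp = +0.00639, p = 0.11382
step 5: Δp = +0.00668, p = 0.12050

0.1205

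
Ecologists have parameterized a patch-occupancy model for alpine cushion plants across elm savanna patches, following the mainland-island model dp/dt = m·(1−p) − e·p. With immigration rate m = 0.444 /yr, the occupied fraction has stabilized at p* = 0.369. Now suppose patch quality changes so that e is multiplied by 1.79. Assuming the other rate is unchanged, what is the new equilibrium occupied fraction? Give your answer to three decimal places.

0.246

Balance m(1−p*) = e·p* gives e = m(1−p*)/p* = 0.444×0.63100/0.36900 = 0.75925.
New p* = m/(m+e) = 0.44400/(0.44400+1.35906) = 0.24625.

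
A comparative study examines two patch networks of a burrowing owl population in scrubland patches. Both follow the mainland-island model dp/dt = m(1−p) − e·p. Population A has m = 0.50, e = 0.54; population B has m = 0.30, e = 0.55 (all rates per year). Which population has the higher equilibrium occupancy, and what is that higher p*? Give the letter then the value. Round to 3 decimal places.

A: p*_A = m/(m+e) = 0.50/1.0400 = 0.4808.
B: p*_B = 0.30/0.8500 = 0.3529.
A is higher at 0.4808.

A, 0.481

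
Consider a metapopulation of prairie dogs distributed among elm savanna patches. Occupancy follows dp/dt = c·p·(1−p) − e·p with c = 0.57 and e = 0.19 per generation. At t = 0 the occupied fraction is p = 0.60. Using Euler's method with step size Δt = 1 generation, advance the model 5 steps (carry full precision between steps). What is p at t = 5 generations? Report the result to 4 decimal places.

Update rule: p ← p + [c·p·(1−p) − e·p]·Δt with Δt = 1.
step 1: Δp = +0.02280, p = 0.62280
step 2: Δp = +0.01557, p = 0.63837
step 3: Δp = +0.01030, p = 0.64867
step 4: Δp = +0.00665, p = 0.65532
step 5: Δp = +0.00424, p = 0.65956

0.6596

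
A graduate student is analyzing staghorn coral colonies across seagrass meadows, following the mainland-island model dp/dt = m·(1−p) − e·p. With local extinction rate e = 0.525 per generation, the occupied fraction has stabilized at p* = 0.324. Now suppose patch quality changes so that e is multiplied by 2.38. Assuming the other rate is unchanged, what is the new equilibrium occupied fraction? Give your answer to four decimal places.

0.1676

Balance m(1−p*) = e·p* gives m = e·p*/(1−p*) = 0.525×0.32400/0.67600 = 0.25163.
New p* = m/(m+e) = 0.25163/(0.25163+1.24950) = 0.16763.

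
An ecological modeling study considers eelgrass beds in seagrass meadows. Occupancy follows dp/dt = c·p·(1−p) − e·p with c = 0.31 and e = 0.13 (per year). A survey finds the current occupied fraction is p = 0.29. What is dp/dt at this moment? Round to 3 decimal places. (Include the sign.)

Colonization term: c·p·(1−p) = 0.31×0.29×0.7100 = 0.06383.
Extinction term: e·p = 0.03770.
dp/dt = 0.06383 − 0.03770 = 0.02613.

0.026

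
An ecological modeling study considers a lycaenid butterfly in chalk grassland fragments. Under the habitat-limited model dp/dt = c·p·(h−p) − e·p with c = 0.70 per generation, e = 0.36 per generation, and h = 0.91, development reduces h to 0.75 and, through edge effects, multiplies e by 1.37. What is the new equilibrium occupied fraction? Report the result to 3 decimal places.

Before: p* = h − e/c = 0.91 − 0.36/0.70 = 0.91 − 0.5143 = 0.3957.
After: c = 0.7, e = 0.4932, h = 0.75; p* = 0.75 − 0.4932/0.7 = 0.0454.

0.045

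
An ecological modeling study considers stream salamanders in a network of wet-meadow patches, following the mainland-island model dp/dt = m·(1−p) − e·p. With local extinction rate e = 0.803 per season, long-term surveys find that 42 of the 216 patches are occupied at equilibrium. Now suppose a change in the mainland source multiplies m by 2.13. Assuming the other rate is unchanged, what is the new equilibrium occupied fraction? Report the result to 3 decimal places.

Observed p* = 42/216 = 0.19444.
Balance m(1−p*) = e·p* gives m = e·p*/(1−p*) = 0.803×0.19444/0.80556 = 0.19382.
New p* = m/(m+e) = 0.41284/(0.41284+0.80300) = 0.33955.

0.340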